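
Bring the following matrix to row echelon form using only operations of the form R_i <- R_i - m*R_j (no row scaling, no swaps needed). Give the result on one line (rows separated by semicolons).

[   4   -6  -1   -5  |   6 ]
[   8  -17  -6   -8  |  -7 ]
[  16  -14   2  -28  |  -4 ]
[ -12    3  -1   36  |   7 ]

Forward elimination:
R2 <- R2 - (2)*R1:  [   0   -5   -4    2  -19 ]
R3 <- R3 - (4)*R1:  [   0   10    6   -8  -28 ]
R4 <- R4 - (-3)*R1:  [   0  -15   -4   21   25 ]
R3 <- R3 - (-2)*R2:  [   0    0   -2   -4  -66 ]
R4 <- R4 - (3)*R2:  [  0   0   8  15  82 ]
R4 <- R4 - (-4)*R3:  [    0     0     0    -1  -182 ]
Row echelon form:
[ 4  -6  -1  -5  |     6 ]
[ 0  -5  -4   2  |   -19 ]
[ 0   0  -2  -4  |   -66 ]
[ 0   0   0  -1  |  -182 ]

REF = [4 -6 -1 -5 6; 0 -5 -4 2 -19; 0 0 -2 -4 -66; 0 0 0 -1 -182]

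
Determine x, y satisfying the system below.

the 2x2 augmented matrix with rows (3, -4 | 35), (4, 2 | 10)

Forward elimination on [A|b]:
R2 <- R2 - (4/3)*R1:  [      0    22/3  -110/3 ]
Row echelon form:
[ 3    -4  |      35 ]
[ 0  22/3  |  -110/3 ]
Back-substitution:
y = (-110/3) / (22/3) = -5
x = (35 - (-4)*(-5)) / 3 = 5

(5, -5)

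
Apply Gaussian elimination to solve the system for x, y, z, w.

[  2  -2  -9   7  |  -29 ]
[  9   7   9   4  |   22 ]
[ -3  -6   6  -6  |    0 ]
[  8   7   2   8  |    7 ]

Forward elimination on [A|b]:
R2 <- R2 - (9/2)*R1:  [     0     16   99/2  -55/2  305/2 ]
R3 <- R3 - (-3/2)*R1:  [     0     -9  -15/2    9/2  -87/2 ]
R4 <- R4 - (4)*R1:  [   0   15   38  -20  123 ]
R3 <- R3 - (-9/16)*R2:  [       0        0   651/32  -351/32  1353/32 ]
R4 <- R4 - (15/16)*R2:  [       0        0  -269/32   185/32  -639/32 ]
R4 <- R4 - (-269/651)*R3:  [        0         0         0   271/217  -542/217 ]
Row echelon form:
[ 2  -2      -9        7  |       -29 ]
[ 0  16    99/2    -55/2  |     305/2 ]
[ 0   0  651/32  -351/32  |   1353/32 ]
[ 0   0       0  271/217  |  -542/217 ]
Back-substitution:
w = (-542/217) / (271/217) = -2
z = (1353/32 - (-351/32)*(-2)) / (651/32) = 1
y = (305/2 - (99/2)*(1) - (-55/2)*(-2)) / 16 = 3
x = (-29 - (-2)*(3) - (-9)*(1) - (7)*(-2)) / 2 = 0

(0, 3, 1, -2)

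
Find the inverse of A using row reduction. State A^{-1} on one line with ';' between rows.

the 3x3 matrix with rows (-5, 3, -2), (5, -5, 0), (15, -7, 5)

Gauss-Jordan on [A | I]:
R1 <- (1/-5)*R1:  [    1  -3/5   2/5  |  -1/5     0     0 ]
R2 <- R2 - (5)*R1:  [  0  -2  -2  |   1   1   0 ]
R3 <- R3 - (15)*R1:  [  0   2  -1  |   3   0   1 ]
R2 <- (1/-2)*R2:  [    0     1     1  |  -1/2  -1/2     0 ]
R1 <- R1 - (-3/5)*R2:  [     1      0      1  |   -1/2  -3/10      0 ]
R3 <- R3 - (2)*R2:  [  0   0  -3  |   4   1   1 ]
R3 <- (1/-3)*R3:  [    0     0     1  |  -4/3  -1/3  -1/3 ]
R1 <- R1 - (1)*R3:  [    1     0     0  |   5/6  1/30   1/3 ]
R2 <- R2 - (1)*R3:  [    0     1     0  |   5/6  -1/6   1/3 ]
Right block of [I | A^{-1}] is the inverse:
[  5/6  1/30   1/3 ]
[  5/6  -1/6   1/3 ]
[ -4/3  -1/3  -1/3 ]

inverse = [5/6 1/30 1/3; 5/6 -1/6 1/3; -4/3 -1/3 -1/3]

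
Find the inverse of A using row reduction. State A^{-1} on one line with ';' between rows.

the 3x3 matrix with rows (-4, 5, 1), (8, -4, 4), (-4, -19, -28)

Gauss-Jordan on [A | I]:
R1 <- (1/-4)*R1:  [    1  -5/4  -1/4  |  -1/4     0     0 ]
R2 <- R2 - (8)*R1:  [ 0  6  6  |  2  1  0 ]
R3 <- R3 - (-4)*R1:  [   0  -24  -29  |   -1    0    1 ]
R2 <- (1/6)*R2:  [   0    1    1  |  1/3  1/6    0 ]
R1 <- R1 - (-5/4)*R2:  [    1     0     1  |   1/6  5/24     0 ]
R3 <- R3 - (-24)*R2:  [  0   0  -5  |   7   4   1 ]
R3 <- (1/-5)*R3:  [    0     0     1  |  -7/5  -4/5  -1/5 ]
R1 <- R1 - (1)*R3:  [       1        0        0  |    47/30  121/120      1/5 ]
R2 <- R2 - (1)*R3:  [     0      1      0  |  26/15  29/30    1/5 ]
Right block of [I | A^{-1}] is the inverse:
[ 47/30  121/120   1/5 ]
[ 26/15    29/30   1/5 ]
[  -7/5     -4/5  -1/5 ]

inverse = [47/30 121/120 1/5; 26/15 29/30 1/5; -7/5 -4/5 -1/5]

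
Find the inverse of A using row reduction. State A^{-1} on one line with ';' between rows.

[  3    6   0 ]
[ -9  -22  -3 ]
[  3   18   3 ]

Gauss-Jordan on [A | I]:
R1 <- (1/3)*R1:  [   1    2    0  |  1/3    0    0 ]
R2 <- R2 - (-9)*R1:  [  0  -4  -3  |   3   1   0 ]
R3 <- R3 - (3)*R1:  [  0  12   3  |  -1   0   1 ]
R2 <- (1/-4)*R2:  [    0     1   3/4  |  -3/4  -1/4     0 ]
R1 <- R1 - (2)*R2:  [    1     0  -3/2  |  11/6   1/2     0 ]
R3 <- R3 - (12)*R2:  [  0   0  -6  |   8   3   1 ]
R3 <- (1/-6)*R3:  [    0     0     1  |  -4/3  -1/2  -1/6 ]
R1 <- R1 - (-3/2)*R3:  [    1     0     0  |  -1/6  -1/4  -1/4 ]
R2 <- R2 - (3/4)*R3:  [   0    1    0  |  1/4  1/8  1/8 ]
Right block of [I | A^{-1}] is the inverse:
[ -1/6  -1/4  -1/4 ]
[  1/4   1/8   1/8 ]
[ -4/3  -1/2  -1/6 ]

inverse = [-1/6 -1/4 -1/4; 1/4 1/8 1/8; -4/3 -1/2 -1/6]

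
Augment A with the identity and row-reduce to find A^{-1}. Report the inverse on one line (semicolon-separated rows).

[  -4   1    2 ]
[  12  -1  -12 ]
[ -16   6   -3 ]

inverse = [15/8 3/8 -1/4; 57/10 11/10 -3/5; 7/5 1/5 -1/5]

Gauss-Jordan on [A | I]:
R1 <- (1/-4)*R1:  [    1  -1/4  -1/2  |  -1/4     0     0 ]
R2 <- R2 - (12)*R1:  [  0   2  -6  |   3   1   0 ]
R3 <- R3 - (-16)*R1:  [   0    2  -11  |   -4    0    1 ]
R2 <- (1/2)*R2:  [   0    1   -3  |  3/2  1/2    0 ]
R1 <- R1 - (-1/4)*R2:  [    1     0  -5/4  |   1/8   1/8     0 ]
R3 <- R3 - (2)*R2:  [  0   0  -5  |  -7  -1   1 ]
R3 <- (1/-5)*R3:  [    0     0     1  |   7/5   1/5  -1/5 ]
R1 <- R1 - (-5/4)*R3:  [    1     0     0  |  15/8   3/8  -1/4 ]
R2 <- R2 - (-3)*R3:  [     0      1      0  |  57/10  11/10   -3/5 ]
Right block of [I | A^{-1}] is the inverse:
[  15/8    3/8  -1/4 ]
[ 57/10  11/10  -3/5 ]
[   7/5    1/5  -1/5 ]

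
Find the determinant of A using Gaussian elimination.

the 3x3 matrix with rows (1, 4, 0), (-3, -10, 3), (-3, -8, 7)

Forward elimination:
R2 <- R2 - (-3)*R1:  [ 0  2  3 ]
R3 <- R3 - (-3)*R1:  [ 0  4  7 ]
R3 <- R3 - (2)*R2:  [ 0  0  1 ]
Upper-triangular form:
[ 1  4  0 ]
[ 0  2  3 ]
[ 0  0  1 ]
det(A) = (-1)^0 * (1) * (2) * (1) = 2  (0 row swaps -> sign +1)

det(A) = 2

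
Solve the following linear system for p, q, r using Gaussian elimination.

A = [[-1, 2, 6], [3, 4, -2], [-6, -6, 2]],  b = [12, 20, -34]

Forward elimination on [A|b]:
R2 <- R2 - (-3)*R1:  [  0  10  16  56 ]
R3 <- R3 - (6)*R1:  [    0   -18   -34  -106 ]
R3 <- R3 - (-9/5)*R2:  [     0      0  -26/5  -26/5 ]
Row echelon form:
[ -1   2      6  |     12 ]
[  0  10     16  |     56 ]
[  0   0  -26/5  |  -26/5 ]
Back-substitution:
r = (-26/5) / (-26/5) = 1
q = (56 - (16)*(1)) / 10 = 4
p = (12 - (2)*(4) - (6)*(1)) / -1 = 2

(2, 4, 1)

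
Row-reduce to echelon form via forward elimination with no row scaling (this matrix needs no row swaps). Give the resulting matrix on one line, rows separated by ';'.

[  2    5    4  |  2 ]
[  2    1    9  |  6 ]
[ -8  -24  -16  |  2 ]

REF = [2 5 4 2; 0 -4 5 4; 0 0 -5 6]

Forward elimination:
R2 <- R2 - (1)*R1:  [  0  -4   5   4 ]
R3 <- R3 - (-4)*R1:  [  0  -4   0  10 ]
R3 <- R3 - (1)*R2:  [  0   0  -5   6 ]
Row echelon form:
[ 2   5   4  |  2 ]
[ 0  -4   5  |  4 ]
[ 0   0  -5  |  6 ]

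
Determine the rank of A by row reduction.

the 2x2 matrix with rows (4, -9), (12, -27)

rank(A) = 1

Row reduction:
R2 <- R2 - (3)*R1:  [ 0  0 ]
Row echelon form:
[ 4  -9 ]
[ 0   0 ]
Nonzero rows / pivot columns: 1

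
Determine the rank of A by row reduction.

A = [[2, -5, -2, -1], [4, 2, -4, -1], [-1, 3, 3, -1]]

rank(A) = 3

Row reduction:
R2 <- R2 - (2)*R1:  [  0  12   0   1 ]
R3 <- R3 - (-1/2)*R1:  [    0   1/2     2  -3/2 ]
R3 <- R3 - (1/24)*R2:  [      0       0       2  -37/24 ]
Row echelon form:
[ 2  -5  -2      -1 ]
[ 0  12   0       1 ]
[ 0   0   2  -37/24 ]
Nonzero rows / pivot columns: 3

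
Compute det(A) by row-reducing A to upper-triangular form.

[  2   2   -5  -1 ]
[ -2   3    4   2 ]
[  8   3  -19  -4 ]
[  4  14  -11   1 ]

Forward elimination:
R2 <- R2 - (-1)*R1:  [  0   5  -1   1 ]
R3 <- R3 - (4)*R1:  [  0  -5   1   0 ]
R4 <- R4 - (2)*R1:  [  0  10  -1   3 ]
R3 <- R3 - (-1)*R2:  [ 0  0  0  1 ]
R4 <- R4 - (2)*R2:  [ 0  0  1  1 ]
R3 <-> R4   (pivot in column 3 was zero)
[ 2  2  -5  -1 ]
[ 0  5  -1   1 ]
[ 0  0   1   1 ]
[ 0  0   0   1 ]
Upper-triangular form:
[ 2  2  -5  -1 ]
[ 0  5  -1   1 ]
[ 0  0   1   1 ]
[ 0  0   0   1 ]
det(A) = (-1)^1 * (2) * (5) * (1) * (1) = -10  (1 row swap -> sign -1)

det(A) = -10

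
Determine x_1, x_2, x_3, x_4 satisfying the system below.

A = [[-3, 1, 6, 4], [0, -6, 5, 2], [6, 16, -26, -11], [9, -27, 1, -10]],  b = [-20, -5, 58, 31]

Forward elimination on [A|b]:
R3 <- R3 - (-2)*R1:  [   0   18  -14   -3   18 ]
R4 <- R4 - (-3)*R1:  [   0  -24   19    2  -29 ]
R3 <- R3 - (-3)*R2:  [ 0  0  1  3  3 ]
R4 <- R4 - (4)*R2:  [  0   0  -1  -6  -9 ]
R4 <- R4 - (-1)*R3:  [  0   0   0  -3  -6 ]
Row echelon form:
[ -3   1  6   4  |  -20 ]
[  0  -6  5   2  |   -5 ]
[  0   0  1   3  |    3 ]
[  0   0  0  -3  |   -6 ]
Back-substitution:
x_4 = (-6) / -3 = 2
x_3 = (3 - (3)*(2)) / 1 = -3
x_2 = (-5 - (5)*(-3) - (2)*(2)) / -6 = -1
x_1 = (-20 - (1)*(-1) - (6)*(-3) - (4)*(2)) / -3 = 3

(3, -1, -3, 2)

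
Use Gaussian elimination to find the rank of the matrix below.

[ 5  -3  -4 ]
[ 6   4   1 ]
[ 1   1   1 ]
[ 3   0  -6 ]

rank(A) = 3

Row reduction:
R2 <- R2 - (6/5)*R1:  [    0  38/5  29/5 ]
R3 <- R3 - (1/5)*R1:  [   0  8/5  9/5 ]
R4 <- R4 - (3/5)*R1:  [     0    9/5  -18/5 ]
R3 <- R3 - (4/19)*R2:  [     0      0  11/19 ]
R4 <- R4 - (9/38)*R2:  [       0        0  -189/38 ]
R4 <- R4 - (-189/22)*R3:  [ 0  0  0 ]
Row echelon form:
[ 5    -3     -4 ]
[ 0  38/5   29/5 ]
[ 0     0  11/19 ]
[ 0     0      0 ]
Nonzero rows / pivot columns: 3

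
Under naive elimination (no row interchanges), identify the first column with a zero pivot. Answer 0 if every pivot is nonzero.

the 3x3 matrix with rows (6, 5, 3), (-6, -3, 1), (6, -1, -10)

first zero-pivot column = 0

Naive forward elimination:
R2 <- R2 - (-1)*R1:  [ 0  2  4 ]
R3 <- R3 - (1)*R1:  [   0   -6  -13 ]
R3 <- R3 - (-3)*R2:  [  0   0  -1 ]
All pivots nonzero; naive elimination completes without hitting a zero pivot.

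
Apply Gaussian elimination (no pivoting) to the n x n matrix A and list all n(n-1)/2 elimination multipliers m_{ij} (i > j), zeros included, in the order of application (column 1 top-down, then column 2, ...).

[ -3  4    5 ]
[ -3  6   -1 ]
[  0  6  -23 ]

multipliers: 1, 0, 3

Forward elimination:
R2 <- R2 - (1)*R1:  [  0   2  -6 ]
R3: entry in column 1 is already 0 -> m_{31} = 0 (no row operation needed)
R3 <- R3 - (3)*R2:  [  0   0  -5 ]
Multipliers (in order of application): m_{21} = 1, m_{31} = 0, m_{32} = 3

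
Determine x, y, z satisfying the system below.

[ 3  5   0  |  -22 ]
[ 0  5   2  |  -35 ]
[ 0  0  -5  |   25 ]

(1, -5, -5)

Forward elimination on [A|b]:
Row echelon form:
[ 3  5   0  |  -22 ]
[ 0  5   2  |  -35 ]
[ 0  0  -5  |   25 ]
Back-substitution:
z = (25) / -5 = -5
y = (-35 - (2)*(-5)) / 5 = -5
x = (-22 - (5)*(-5)) / 3 = 1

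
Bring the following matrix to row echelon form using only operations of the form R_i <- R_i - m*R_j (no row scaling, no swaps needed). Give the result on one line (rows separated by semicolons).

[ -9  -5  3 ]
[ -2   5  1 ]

REF = [-9 -5 3; 0 55/9 1/3]

Forward elimination:
R2 <- R2 - (2/9)*R1:  [    0  55/9   1/3 ]
Row echelon form:
[ -9    -5    3 ]
[  0  55/9  1/3 ]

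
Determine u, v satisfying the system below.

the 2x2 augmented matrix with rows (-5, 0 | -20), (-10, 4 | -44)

(4, -1)

Forward elimination on [A|b]:
R2 <- R2 - (2)*R1:  [  0   4  -4 ]
Row echelon form:
[ -5  0  |  -20 ]
[  0  4  |   -4 ]
Back-substitution:
v = (-4) / 4 = -1
u = (-20) / -5 = 4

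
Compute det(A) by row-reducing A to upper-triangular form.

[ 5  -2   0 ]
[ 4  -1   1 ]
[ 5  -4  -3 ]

Forward elimination:
R2 <- R2 - (4/5)*R1:  [   0  3/5    1 ]
R3 <- R3 - (1)*R1:  [  0  -2  -3 ]
R3 <- R3 - (-10/3)*R2:  [   0    0  1/3 ]
Upper-triangular form:
[ 5   -2    0 ]
[ 0  3/5    1 ]
[ 0    0  1/3 ]
det(A) = (-1)^0 * (5) * (3/5) * (1/3) = 1  (0 row swaps -> sign +1)

det(A) = 1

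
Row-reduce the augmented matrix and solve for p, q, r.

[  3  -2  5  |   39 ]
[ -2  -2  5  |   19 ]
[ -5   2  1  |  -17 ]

(4, -1, 5)

Forward elimination on [A|b]:
R2 <- R2 - (-2/3)*R1:  [     0  -10/3   25/3     45 ]
R3 <- R3 - (-5/3)*R1:  [    0  -4/3  28/3    48 ]
R3 <- R3 - (2/5)*R2:  [  0   0   6  30 ]
Row echelon form:
[ 3     -2     5  |  39 ]
[ 0  -10/3  25/3  |  45 ]
[ 0      0     6  |  30 ]
Back-substitution:
r = (30) / 6 = 5
q = (45 - (25/3)*(5)) / (-10/3) = -1
p = (39 - (-2)*(-1) - (5)*(5)) / 3 = 4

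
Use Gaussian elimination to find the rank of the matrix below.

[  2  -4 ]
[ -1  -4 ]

Row reduction:
R2 <- R2 - (-1/2)*R1:  [  0  -6 ]
Row echelon form:
[ 2  -4 ]
[ 0  -6 ]
Nonzero rows / pivot columns: 2

rank(A) = 2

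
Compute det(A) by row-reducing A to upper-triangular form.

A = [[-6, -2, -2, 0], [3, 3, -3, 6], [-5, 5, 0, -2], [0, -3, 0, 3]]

Forward elimination:
R2 <- R2 - (-1/2)*R1:  [  0   2  -4   6 ]
R3 <- R3 - (5/6)*R1:  [    0  20/3   5/3    -2 ]
R3 <- R3 - (10/3)*R2:  [   0    0   15  -22 ]
R4 <- R4 - (-3/2)*R2:  [  0   0  -6  12 ]
R4 <- R4 - (-2/5)*R3:  [    0     0     0  16/5 ]
Upper-triangular form:
[ -6  -2  -2     0 ]
[  0   2  -4     6 ]
[  0   0  15   -22 ]
[  0   0   0  16/5 ]
det(A) = (-1)^0 * (-6) * (2) * (15) * (16/5) = -576  (0 row swaps -> sign +1)

det(A) = -576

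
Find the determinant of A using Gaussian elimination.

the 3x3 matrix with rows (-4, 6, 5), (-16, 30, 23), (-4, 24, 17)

det(A) = -72

Forward elimination:
R2 <- R2 - (4)*R1:  [ 0  6  3 ]
R3 <- R3 - (1)*R1:  [  0  18  12 ]
R3 <- R3 - (3)*R2:  [ 0  0  3 ]
Upper-triangular form:
[ -4  6  5 ]
[  0  6  3 ]
[  0  0  3 ]
det(A) = (-1)^0 * (-4) * (6) * (3) = -72  (0 row swaps -> sign +1)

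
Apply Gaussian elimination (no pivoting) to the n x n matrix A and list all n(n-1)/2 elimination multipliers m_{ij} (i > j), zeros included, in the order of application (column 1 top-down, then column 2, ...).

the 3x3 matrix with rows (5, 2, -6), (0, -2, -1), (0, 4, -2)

multipliers: 0, 0, -2

Forward elimination:
R2: entry in column 1 is already 0 -> m_{21} = 0 (no row operation needed)
R3: entry in column 1 is already 0 -> m_{31} = 0 (no row operation needed)
R3 <- R3 - (-2)*R2:  [  0   0  -4 ]
Multipliers (in order of application): m_{21} = 0, m_{31} = 0, m_{32} = -2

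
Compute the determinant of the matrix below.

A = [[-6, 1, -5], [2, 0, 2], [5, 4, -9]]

Forward elimination:
R2 <- R2 - (-1/3)*R1:  [   0  1/3  1/3 ]
R3 <- R3 - (-5/6)*R1:  [     0   29/6  -79/6 ]
R3 <- R3 - (29/2)*R2:  [   0    0  -18 ]
Upper-triangular form:
[ -6    1   -5 ]
[  0  1/3  1/3 ]
[  0    0  -18 ]
det(A) = (-1)^0 * (-6) * (1/3) * (-18) = 36  (0 row swaps -> sign +1)

det(A) = 36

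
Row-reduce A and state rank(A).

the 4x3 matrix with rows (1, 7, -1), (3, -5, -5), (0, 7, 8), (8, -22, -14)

Row reduction:
R2 <- R2 - (3)*R1:  [   0  -26   -2 ]
R4 <- R4 - (8)*R1:  [   0  -78   -6 ]
R3 <- R3 - (-7/26)*R2:  [     0      0  97/13 ]
R4 <- R4 - (3)*R2:  [ 0  0  0 ]
Row echelon form:
[ 1    7     -1 ]
[ 0  -26     -2 ]
[ 0    0  97/13 ]
[ 0    0      0 ]
Nonzero rows / pivot columns: 3

rank(A) = 3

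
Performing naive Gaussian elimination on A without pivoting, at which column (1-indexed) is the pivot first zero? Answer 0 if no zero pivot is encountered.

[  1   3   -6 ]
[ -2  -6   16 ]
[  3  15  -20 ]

first zero-pivot column = 2

Naive forward elimination:
R2 <- R2 - (-2)*R1:  [ 0  0  4 ]
R3 <- R3 - (3)*R1:  [  0   6  -2 ]
Matrix at this point:
[ 1  3  -6 ]
[ 0  0   4 ]
[ 0  6  -2 ]
Pivot entry (2,2) is zero but row 3 has 6 in column 2 -> naive elimination stops; a row interchange (e.g. R2 <-> R3) would be required here.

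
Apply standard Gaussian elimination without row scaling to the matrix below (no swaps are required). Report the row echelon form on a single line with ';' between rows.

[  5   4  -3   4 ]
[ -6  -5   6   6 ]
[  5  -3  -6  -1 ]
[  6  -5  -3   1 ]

REF = [5 4 -3 4; 0 -1/5 12/5 54/5; 0 0 -87 -383; 0 0 0 -520/29]

Forward elimination:
R2 <- R2 - (-6/5)*R1:  [    0  -1/5  12/5  54/5 ]
R3 <- R3 - (1)*R1:  [  0  -7  -3  -5 ]
R4 <- R4 - (6/5)*R1:  [     0  -49/5    3/5  -19/5 ]
R3 <- R3 - (35)*R2:  [    0     0   -87  -383 ]
R4 <- R4 - (49)*R2:  [    0     0  -117  -533 ]
R4 <- R4 - (39/29)*R3:  [       0        0        0  -520/29 ]
Row echelon form:
[ 5     4    -3        4 ]
[ 0  -1/5  12/5     54/5 ]
[ 0     0   -87     -383 ]
[ 0     0     0  -520/29 ]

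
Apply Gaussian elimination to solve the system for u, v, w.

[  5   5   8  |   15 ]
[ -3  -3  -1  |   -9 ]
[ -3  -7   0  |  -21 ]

Forward elimination on [A|b]:
R2 <- R2 - (-3/5)*R1:  [    0     0  19/5     0 ]
R3 <- R3 - (-3/5)*R1:  [    0    -4  24/5   -12 ]
R2 <-> R3   (pivot in column 2 was zero)
[ 5   5     8   15 ]
[ 0  -4  24/5  -12 ]
[ 0   0  19/5    0 ]
Row echelon form:
[ 5   5     8  |   15 ]
[ 0  -4  24/5  |  -12 ]
[ 0   0  19/5  |    0 ]
Back-substitution:
w = (0) / (19/5) = 0
v = (-12 - (24/5)*(0)) / -4 = 3
u = (15 - (5)*(3) - (8)*(0)) / 5 = 0

(0, 3, 0)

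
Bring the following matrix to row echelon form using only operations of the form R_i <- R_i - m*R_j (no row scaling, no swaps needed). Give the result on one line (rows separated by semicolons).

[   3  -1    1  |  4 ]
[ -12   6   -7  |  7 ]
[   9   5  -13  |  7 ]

REF = [3 -1 1 4; 0 2 -3 23; 0 0 -4 -97]

Forward elimination:
R2 <- R2 - (-4)*R1:  [  0   2  -3  23 ]
R3 <- R3 - (3)*R1:  [   0    8  -16   -5 ]
R3 <- R3 - (4)*R2:  [   0    0   -4  -97 ]
Row echelon form:
[ 3  -1   1  |    4 ]
[ 0   2  -3  |   23 ]
[ 0   0  -4  |  -97 ]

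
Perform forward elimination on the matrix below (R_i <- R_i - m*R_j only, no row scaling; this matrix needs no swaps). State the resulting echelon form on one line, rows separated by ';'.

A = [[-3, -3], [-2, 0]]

Forward elimination:
R2 <- R2 - (2/3)*R1:  [ 0  2 ]
Row echelon form:
[ -3  -3 ]
[  0   2 ]

REF = [-3 -3; 0 2]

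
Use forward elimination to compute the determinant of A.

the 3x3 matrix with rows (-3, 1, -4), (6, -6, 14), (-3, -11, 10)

det(A) = -48

Forward elimination:
R2 <- R2 - (-2)*R1:  [  0  -4   6 ]
R3 <- R3 - (1)*R1:  [   0  -12   14 ]
R3 <- R3 - (3)*R2:  [  0   0  -4 ]
Upper-triangular form:
[ -3   1  -4 ]
[  0  -4   6 ]
[  0   0  -4 ]
det(A) = (-1)^0 * (-3) * (-4) * (-4) = -48  (0 row swaps -> sign +1)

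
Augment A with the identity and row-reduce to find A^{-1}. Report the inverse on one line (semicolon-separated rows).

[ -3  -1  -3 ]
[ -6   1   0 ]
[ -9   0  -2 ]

Gauss-Jordan on [A | I]:
R1 <- (1/-3)*R1:  [    1   1/3     1  |  -1/3     0     0 ]
R2 <- R2 - (-6)*R1:  [  0   3   6  |  -2   1   0 ]
R3 <- R3 - (-9)*R1:  [  0   3   7  |  -3   0   1 ]
R2 <- (1/3)*R2:  [    0     1     2  |  -2/3   1/3     0 ]
R1 <- R1 - (1/3)*R2:  [    1     0   1/3  |  -1/9  -1/9     0 ]
R3 <- R3 - (3)*R2:  [  0   0   1  |  -1  -1   1 ]
R1 <- R1 - (1/3)*R3:  [    1     0     0  |   2/9   2/9  -1/3 ]
R2 <- R2 - (2)*R3:  [   0    1    0  |  4/3  7/3   -2 ]
Right block of [I | A^{-1}] is the inverse:
[ 2/9  2/9  -1/3 ]
[ 4/3  7/3    -2 ]
[  -1   -1     1 ]

inverse = [2/9 2/9 -1/3; 4/3 7/3 -2; -1 -1 1]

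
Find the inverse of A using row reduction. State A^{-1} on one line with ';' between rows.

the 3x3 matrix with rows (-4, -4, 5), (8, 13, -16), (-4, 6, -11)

inverse = [-47/80 -7/40 -1/80; 19/10 4/5 -3/10; 5/4 1/2 -1/4]

Gauss-Jordan on [A | I]:
R1 <- (1/-4)*R1:  [    1     1  -5/4  |  -1/4     0     0 ]
R2 <- R2 - (8)*R1:  [  0   5  -6  |   2   1   0 ]
R3 <- R3 - (-4)*R1:  [   0   10  -16  |   -1    0    1 ]
R2 <- (1/5)*R2:  [    0     1  -6/5  |   2/5   1/5     0 ]
R1 <- R1 - (1)*R2:  [      1       0   -1/20  |  -13/20    -1/5       0 ]
R3 <- R3 - (10)*R2:  [  0   0  -4  |  -5  -2   1 ]
R3 <- (1/-4)*R3:  [    0     0     1  |   5/4   1/2  -1/4 ]
R1 <- R1 - (-1/20)*R3:  [      1       0       0  |  -47/80   -7/40   -1/80 ]
R2 <- R2 - (-6/5)*R3:  [     0      1      0  |  19/10    4/5  -3/10 ]
Right block of [I | A^{-1}] is the inverse:
[ -47/80  -7/40  -1/80 ]
[  19/10    4/5  -3/10 ]
[    5/4    1/2   -1/4 ]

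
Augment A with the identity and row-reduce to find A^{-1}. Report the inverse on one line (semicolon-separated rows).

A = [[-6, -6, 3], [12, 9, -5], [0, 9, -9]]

Gauss-Jordan on [A | I]:
R1 <- (1/-6)*R1:  [    1     1  -1/2  |  -1/6     0     0 ]
R2 <- R2 - (12)*R1:  [  0  -3   1  |   2   1   0 ]
R2 <- (1/-3)*R2:  [    0     1  -1/3  |  -2/3  -1/3     0 ]
R1 <- R1 - (1)*R2:  [    1     0  -1/6  |   1/2   1/3     0 ]
R3 <- R3 - (9)*R2:  [  0   0  -6  |   6   3   1 ]
R3 <- (1/-6)*R3:  [    0     0     1  |    -1  -1/2  -1/6 ]
R1 <- R1 - (-1/6)*R3:  [     1      0      0  |    1/3    1/4  -1/36 ]
R2 <- R2 - (-1/3)*R3:  [     0      1      0  |     -1   -1/2  -1/18 ]
Right block of [I | A^{-1}] is the inverse:
[ 1/3   1/4  -1/36 ]
[  -1  -1/2  -1/18 ]
[  -1  -1/2   -1/6 ]

inverse = [1/3 1/4 -1/36; -1 -1/2 -1/18; -1 -1/2 -1/6]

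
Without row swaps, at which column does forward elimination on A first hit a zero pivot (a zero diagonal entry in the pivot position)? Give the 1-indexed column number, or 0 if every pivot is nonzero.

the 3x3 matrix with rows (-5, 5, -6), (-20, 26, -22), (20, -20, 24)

Naive forward elimination:
R2 <- R2 - (4)*R1:  [ 0  6  2 ]
R3 <- R3 - (-4)*R1:  [ 0  0  0 ]
Matrix at this point:
[ -5  5  -6 ]
[  0  6   2 ]
[  0  0   0 ]
Pivot entry (3,3) in the last row is zero and there are no rows below to swap with -> zero pivot in column 3 (A is singular).

first zero-pivot column = 3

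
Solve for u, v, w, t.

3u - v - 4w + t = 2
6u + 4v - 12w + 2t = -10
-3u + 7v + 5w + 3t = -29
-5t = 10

Forward elimination on [A|b]:
R2 <- R2 - (2)*R1:  [   0    6   -4    0  -14 ]
R3 <- R3 - (-1)*R1:  [   0    6    1    4  -27 ]
R3 <- R3 - (1)*R2:  [   0    0    5    4  -13 ]
Row echelon form:
[ 3  -1  -4   1  |    2 ]
[ 0   6  -4   0  |  -14 ]
[ 0   0   5   4  |  -13 ]
[ 0   0   0  -5  |   10 ]
Back-substitution:
t = (10) / -5 = -2
w = (-13 - (4)*(-2)) / 5 = -1
v = (-14 - (-4)*(-1)) / 6 = -3
u = (2 - (-1)*(-3) - (-4)*(-1) - (1)*(-2)) / 3 = -1

(-1, -3, -1, -2)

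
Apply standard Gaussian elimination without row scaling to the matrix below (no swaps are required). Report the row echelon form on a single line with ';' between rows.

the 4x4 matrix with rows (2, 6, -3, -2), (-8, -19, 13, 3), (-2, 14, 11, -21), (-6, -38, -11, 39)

Forward elimination:
R2 <- R2 - (-4)*R1:  [  0   5   1  -5 ]
R3 <- R3 - (-1)*R1:  [   0   20    8  -23 ]
R4 <- R4 - (-3)*R1:  [   0  -20  -20   33 ]
R3 <- R3 - (4)*R2:  [  0   0   4  -3 ]
R4 <- R4 - (-4)*R2:  [   0    0  -16   13 ]
R4 <- R4 - (-4)*R3:  [ 0  0  0  1 ]
Row echelon form:
[ 2  6  -3  -2 ]
[ 0  5   1  -5 ]
[ 0  0   4  -3 ]
[ 0  0   0   1 ]

REF = [2 6 -3 -2; 0 5 1 -5; 0 0 4 -3; 0 0 0 1]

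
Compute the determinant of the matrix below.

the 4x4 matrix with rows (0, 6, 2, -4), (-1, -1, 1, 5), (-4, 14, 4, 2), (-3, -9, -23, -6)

det(A) = 36

Forward elimination:
R1 <-> R2   (pivot in column 1 was zero)
[ -1  -1    1   5 ]
[  0   6    2  -4 ]
[ -4  14    4   2 ]
[ -3  -9  -23  -6 ]
R3 <- R3 - (4)*R1:  [   0   18    0  -18 ]
R4 <- R4 - (3)*R1:  [   0   -6  -26  -21 ]
R3 <- R3 - (3)*R2:  [  0   0  -6  -6 ]
R4 <- R4 - (-1)*R2:  [   0    0  -24  -25 ]
R4 <- R4 - (4)*R3:  [  0   0   0  -1 ]
Upper-triangular form:
[ -1  -1   1   5 ]
[  0   6   2  -4 ]
[  0   0  -6  -6 ]
[  0   0   0  -1 ]
det(A) = (-1)^1 * (-1) * (6) * (-6) * (-1) = 36  (1 row swap -> sign -1)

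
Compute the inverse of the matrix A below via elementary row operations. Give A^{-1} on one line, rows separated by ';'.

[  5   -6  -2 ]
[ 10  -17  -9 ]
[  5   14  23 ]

inverse = [53/25 -22/25 -4/25; 11/5 -1 -1/5; -9/5 4/5 1/5]

Gauss-Jordan on [A | I]:
R1 <- (1/5)*R1:  [    1  -6/5  -2/5  |   1/5     0     0 ]
R2 <- R2 - (10)*R1:  [  0  -5  -5  |  -2   1   0 ]
R3 <- R3 - (5)*R1:  [  0  20  25  |  -1   0   1 ]
R2 <- (1/-5)*R2:  [    0     1     1  |   2/5  -1/5     0 ]
R1 <- R1 - (-6/5)*R2:  [     1      0    4/5  |  17/25  -6/25      0 ]
R3 <- R3 - (20)*R2:  [  0   0   5  |  -9   4   1 ]
R3 <- (1/5)*R3:  [    0     0     1  |  -9/5   4/5   1/5 ]
R1 <- R1 - (4/5)*R3:  [      1       0       0  |   53/25  -22/25   -4/25 ]
R2 <- R2 - (1)*R3:  [    0     1     0  |  11/5    -1  -1/5 ]
Right block of [I | A^{-1}] is the inverse:
[ 53/25  -22/25  -4/25 ]
[  11/5      -1   -1/5 ]
[  -9/5     4/5    1/5 ]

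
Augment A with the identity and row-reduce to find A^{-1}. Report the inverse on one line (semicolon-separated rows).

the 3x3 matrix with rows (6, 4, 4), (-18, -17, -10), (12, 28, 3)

Gauss-Jordan on [A | I]:
R1 <- (1/6)*R1:  [   1  2/3  2/3  |  1/6    0    0 ]
R2 <- R2 - (-18)*R1:  [  0  -5   2  |   3   1   0 ]
R3 <- R3 - (12)*R1:  [  0  20  -5  |  -2   0   1 ]
R2 <- (1/-5)*R2:  [    0     1  -2/5  |  -3/5  -1/5     0 ]
R1 <- R1 - (2/3)*R2:  [     1      0  14/15  |  17/30   2/15      0 ]
R3 <- R3 - (20)*R2:  [  0   0   3  |  10   4   1 ]
R3 <- (1/3)*R3:  [    0     0     1  |  10/3   4/3   1/3 ]
R1 <- R1 - (14/15)*R3:  [       1        0        0  |  -229/90    -10/9   -14/45 ]
R2 <- R2 - (-2/5)*R3:  [     0      1      0  |  11/15    1/3   2/15 ]
Right block of [I | A^{-1}] is the inverse:
[ -229/90  -10/9  -14/45 ]
[   11/15    1/3    2/15 ]
[    10/3    4/3     1/3 ]

inverse = [-229/90 -10/9 -14/45; 11/15 1/3 2/15; 10/3 4/3 1/3]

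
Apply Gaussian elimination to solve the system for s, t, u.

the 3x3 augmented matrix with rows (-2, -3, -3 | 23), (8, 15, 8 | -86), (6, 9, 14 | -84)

(-4, -2, -3)

Forward elimination on [A|b]:
R2 <- R2 - (-4)*R1:  [  0   3  -4   6 ]
R3 <- R3 - (-3)*R1:  [   0    0    5  -15 ]
Row echelon form:
[ -2  -3  -3  |   23 ]
[  0   3  -4  |    6 ]
[  0   0   5  |  -15 ]
Back-substitution:
u = (-15) / 5 = -3
t = (6 - (-4)*(-3)) / 3 = -2
s = (23 - (-3)*(-2) - (-3)*(-3)) / -2 = -4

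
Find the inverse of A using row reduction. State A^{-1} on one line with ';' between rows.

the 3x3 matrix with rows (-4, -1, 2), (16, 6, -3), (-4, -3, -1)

inverse = [15/16 7/16 9/16; -7/4 -3/4 -5/4; 3/2 1/2 1/2]

Gauss-Jordan on [A | I]:
R1 <- (1/-4)*R1:  [    1   1/4  -1/2  |  -1/4     0     0 ]
R2 <- R2 - (16)*R1:  [ 0  2  5  |  4  1  0 ]
R3 <- R3 - (-4)*R1:  [  0  -2  -3  |  -1   0   1 ]
R2 <- (1/2)*R2:  [   0    1  5/2  |    2  1/2    0 ]
R1 <- R1 - (1/4)*R2:  [    1     0  -9/8  |  -3/4  -1/8     0 ]
R3 <- R3 - (-2)*R2:  [ 0  0  2  |  3  1  1 ]
R3 <- (1/2)*R3:  [   0    0    1  |  3/2  1/2  1/2 ]
R1 <- R1 - (-9/8)*R3:  [     1      0      0  |  15/16   7/16   9/16 ]
R2 <- R2 - (5/2)*R3:  [    0     1     0  |  -7/4  -3/4  -5/4 ]
Right block of [I | A^{-1}] is the inverse:
[ 15/16  7/16  9/16 ]
[  -7/4  -3/4  -5/4 ]
[   3/2   1/2   1/2 ]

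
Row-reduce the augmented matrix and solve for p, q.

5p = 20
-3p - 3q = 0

(4, -4)

Forward elimination on [A|b]:
R2 <- R2 - (-3/5)*R1:  [  0  -3  12 ]
Row echelon form:
[ 5   0  |  20 ]
[ 0  -3  |  12 ]
Back-substitution:
q = (12) / -3 = -4
p = (20) / 5 = 4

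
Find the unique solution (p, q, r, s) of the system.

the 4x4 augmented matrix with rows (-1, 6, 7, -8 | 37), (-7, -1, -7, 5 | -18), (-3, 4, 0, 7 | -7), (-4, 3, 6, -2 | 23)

Forward elimination on [A|b]:
R2 <- R2 - (7)*R1:  [    0   -43   -56    61  -277 ]
R3 <- R3 - (3)*R1:  [    0   -14   -21    31  -118 ]
R4 <- R4 - (4)*R1:  [    0   -21   -22    30  -125 ]
R3 <- R3 - (14/43)*R2:  [        0         0   -119/43    479/43  -1196/43 ]
R4 <- R4 - (21/43)*R2:  [      0       0  230/43    9/43  442/43 ]
R4 <- R4 - (-230/119)*R3:  [         0          0          0   2587/119  -5174/119 ]
Row echelon form:
[ -1    6        7        -8  |         37 ]
[  0  -43      -56        61  |       -277 ]
[  0    0  -119/43    479/43  |   -1196/43 ]
[  0    0        0  2587/119  |  -5174/119 ]
Back-substitution:
s = (-5174/119) / (2587/119) = -2
r = (-1196/43 - (479/43)*(-2)) / (-119/43) = 2
q = (-277 - (-56)*(2) - (61)*(-2)) / -43 = 1
p = (37 - (6)*(1) - (7)*(2) - (-8)*(-2)) / -1 = -1

(-1, 1, 2, -2)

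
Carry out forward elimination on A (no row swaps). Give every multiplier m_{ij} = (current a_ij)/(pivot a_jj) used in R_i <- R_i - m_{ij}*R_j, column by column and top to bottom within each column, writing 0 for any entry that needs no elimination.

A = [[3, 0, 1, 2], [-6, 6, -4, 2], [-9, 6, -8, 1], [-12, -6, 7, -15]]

Forward elimination:
R2 <- R2 - (-2)*R1:  [  0   6  -2   6 ]
R3 <- R3 - (-3)*R1:  [  0   6  -5   7 ]
R4 <- R4 - (-4)*R1:  [  0  -6  11  -7 ]
R3 <- R3 - (1)*R2:  [  0   0  -3   1 ]
R4 <- R4 - (-1)*R2:  [  0   0   9  -1 ]
R4 <- R4 - (-3)*R3:  [ 0  0  0  2 ]
Multipliers (in order of application): m_{21} = -2, m_{31} = -3, m_{41} = -4, m_{32} = 1, m_{42} = -1, m_{43} = -3

multipliers: -2, -3, -4, 1, -1, -3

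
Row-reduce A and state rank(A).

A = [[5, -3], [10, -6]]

rank(A) = 1

Row reduction:
R2 <- R2 - (2)*R1:  [ 0  0 ]
Row echelon form:
[ 5  -3 ]
[ 0   0 ]
Nonzero rows / pivot columns: 1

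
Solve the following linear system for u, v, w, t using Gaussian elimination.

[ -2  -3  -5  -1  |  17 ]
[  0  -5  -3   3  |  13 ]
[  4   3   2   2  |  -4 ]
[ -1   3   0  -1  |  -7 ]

(3, -2, -3, -2)

Forward elimination on [A|b]:
R3 <- R3 - (-2)*R1:  [  0  -3  -8   0  30 ]
R4 <- R4 - (1/2)*R1:  [     0    9/2    5/2   -1/2  -31/2 ]
R3 <- R3 - (3/5)*R2:  [     0      0  -31/5   -9/5  111/5 ]
R4 <- R4 - (-9/10)*R2:  [     0      0   -1/5   11/5  -19/5 ]
R4 <- R4 - (1/31)*R3:  [       0        0        0    70/31  -140/31 ]
Row echelon form:
[ -2  -3     -5     -1  |       17 ]
[  0  -5     -3      3  |       13 ]
[  0   0  -31/5   -9/5  |    111/5 ]
[  0   0      0  70/31  |  -140/31 ]
Back-substitution:
t = (-140/31) / (70/31) = -2
w = (111/5 - (-9/5)*(-2)) / (-31/5) = -3
v = (13 - (-3)*(-3) - (3)*(-2)) / -5 = -2
u = (17 - (-3)*(-2) - (-5)*(-3) - (-1)*(-2)) / -2 = 3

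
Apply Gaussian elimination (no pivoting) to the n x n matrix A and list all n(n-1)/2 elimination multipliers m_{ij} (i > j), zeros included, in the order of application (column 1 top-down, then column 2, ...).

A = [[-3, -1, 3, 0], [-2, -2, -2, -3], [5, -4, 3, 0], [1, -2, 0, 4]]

Forward elimination:
R2 <- R2 - (2/3)*R1:  [    0  -4/3    -4    -3 ]
R3 <- R3 - (-5/3)*R1:  [     0  -17/3      8      0 ]
R4 <- R4 - (-1/3)*R1:  [    0  -7/3     1     4 ]
R3 <- R3 - (17/4)*R2:  [    0     0    25  51/4 ]
R4 <- R4 - (7/4)*R2:  [    0     0     8  37/4 ]
R4 <- R4 - (8/25)*R3:  [       0        0        0  517/100 ]
Multipliers (in order of application): m_{21} = 2/3, m_{31} = -5/3, m_{41} = -1/3, m_{32} = 17/4, m_{42} = 7/4, m_{43} = 8/25

multipliers: 2/3, -5/3, -1/3, 17/4, 7/4, 8/25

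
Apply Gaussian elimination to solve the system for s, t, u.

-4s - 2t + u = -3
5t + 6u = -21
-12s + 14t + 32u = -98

Forward elimination on [A|b]:
R3 <- R3 - (3)*R1:  [   0   20   29  -89 ]
R3 <- R3 - (4)*R2:  [  0   0   5  -5 ]
Row echelon form:
[ -4  -2  1  |   -3 ]
[  0   5  6  |  -21 ]
[  0   0  5  |   -5 ]
Back-substitution:
u = (-5) / 5 = -1
t = (-21 - (6)*(-1)) / 5 = -3
s = (-3 - (-2)*(-3) - (1)*(-1)) / -4 = 2

(2, -3, -1)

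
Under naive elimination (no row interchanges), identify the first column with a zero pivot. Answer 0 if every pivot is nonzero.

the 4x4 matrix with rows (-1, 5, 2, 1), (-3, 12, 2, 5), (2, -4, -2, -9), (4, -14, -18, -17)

first zero-pivot column = 4

Naive forward elimination:
R2 <- R2 - (3)*R1:  [  0  -3  -4   2 ]
R3 <- R3 - (-2)*R1:  [  0   6   2  -7 ]
R4 <- R4 - (-4)*R1:  [   0    6  -10  -13 ]
R3 <- R3 - (-2)*R2:  [  0   0  -6  -3 ]
R4 <- R4 - (-2)*R2:  [   0    0  -18   -9 ]
R4 <- R4 - (3)*R3:  [ 0  0  0  0 ]
Matrix at this point:
[ -1   5   2   1 ]
[  0  -3  -4   2 ]
[  0   0  -6  -3 ]
[  0   0   0   0 ]
Pivot entry (4,4) in the last row is zero and there are no rows below to swap with -> zero pivot in column 4 (A is singular).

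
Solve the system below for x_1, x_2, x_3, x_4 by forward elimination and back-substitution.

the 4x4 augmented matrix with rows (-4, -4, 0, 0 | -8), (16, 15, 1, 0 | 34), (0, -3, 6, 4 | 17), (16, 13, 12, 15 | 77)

Forward elimination on [A|b]:
R2 <- R2 - (-4)*R1:  [  0  -1   1   0   2 ]
R4 <- R4 - (-4)*R1:  [  0  -3  12  15  45 ]
R3 <- R3 - (3)*R2:  [  0   0   3   4  11 ]
R4 <- R4 - (3)*R2:  [  0   0   9  15  39 ]
R4 <- R4 - (3)*R3:  [ 0  0  0  3  6 ]
Row echelon form:
[ -4  -4  0  0  |  -8 ]
[  0  -1  1  0  |   2 ]
[  0   0  3  4  |  11 ]
[  0   0  0  3  |   6 ]
Back-substitution:
x_4 = (6) / 3 = 2
x_3 = (11 - (4)*(2)) / 3 = 1
x_2 = (2 - (1)*(1)) / -1 = -1
x_1 = (-8 - (-4)*(-1)) / -4 = 3

(3, -1, 1, 2)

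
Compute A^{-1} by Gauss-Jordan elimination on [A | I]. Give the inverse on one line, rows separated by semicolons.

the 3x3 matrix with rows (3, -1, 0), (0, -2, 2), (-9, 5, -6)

Gauss-Jordan on [A | I]:
R1 <- (1/3)*R1:  [    1  -1/3     0  |   1/3     0     0 ]
R3 <- R3 - (-9)*R1:  [  0   2  -6  |   3   0   1 ]
R2 <- (1/-2)*R2:  [    0     1    -1  |     0  -1/2     0 ]
R1 <- R1 - (-1/3)*R2:  [    1     0  -1/3  |   1/3  -1/6     0 ]
R3 <- R3 - (2)*R2:  [  0   0  -4  |   3   1   1 ]
R3 <- (1/-4)*R3:  [    0     0     1  |  -3/4  -1/4  -1/4 ]
R1 <- R1 - (-1/3)*R3:  [     1      0      0  |   1/12   -1/4  -1/12 ]
R2 <- R2 - (-1)*R3:  [    0     1     0  |  -3/4  -3/4  -1/4 ]
Right block of [I | A^{-1}] is the inverse:
[ 1/12  -1/4  -1/12 ]
[ -3/4  -3/4   -1/4 ]
[ -3/4  -1/4   -1/4 ]

inverse = [1/12 -1/4 -1/12; -3/4 -3/4 -1/4; -3/4 -1/4 -1/4]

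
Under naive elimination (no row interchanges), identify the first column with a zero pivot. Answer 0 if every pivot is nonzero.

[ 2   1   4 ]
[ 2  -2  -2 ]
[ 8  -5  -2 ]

first zero-pivot column = 3

Naive forward elimination:
R2 <- R2 - (1)*R1:  [  0  -3  -6 ]
R3 <- R3 - (4)*R1:  [   0   -9  -18 ]
R3 <- R3 - (3)*R2:  [ 0  0  0 ]
Matrix at this point:
[ 2   1   4 ]
[ 0  -3  -6 ]
[ 0   0   0 ]
Pivot entry (3,3) in the last row is zero and there are no rows below to swap with -> zero pivot in column 3 (A is singular).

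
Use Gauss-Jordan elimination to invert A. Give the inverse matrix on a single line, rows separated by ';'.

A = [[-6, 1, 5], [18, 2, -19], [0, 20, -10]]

inverse = [-2 -11/18 29/180; -1 -1/3 2/15; -2 -2/3 1/6]

Gauss-Jordan on [A | I]:
R1 <- (1/-6)*R1:  [    1  -1/6  -5/6  |  -1/6     0     0 ]
R2 <- R2 - (18)*R1:  [  0   5  -4  |   3   1   0 ]
R2 <- (1/5)*R2:  [    0     1  -4/5  |   3/5   1/5     0 ]
R1 <- R1 - (-1/6)*R2:  [      1       0  -29/30  |   -1/15    1/30       0 ]
R3 <- R3 - (20)*R2:  [   0    0    6  |  -12   -4    1 ]
R3 <- (1/6)*R3:  [    0     0     1  |    -2  -2/3   1/6 ]
R1 <- R1 - (-29/30)*R3:  [      1       0       0  |      -2  -11/18  29/180 ]
R2 <- R2 - (-4/5)*R3:  [    0     1     0  |    -1  -1/3  2/15 ]
Right block of [I | A^{-1}] is the inverse:
[ -2  -11/18  29/180 ]
[ -1    -1/3    2/15 ]
[ -2    -2/3     1/6 ]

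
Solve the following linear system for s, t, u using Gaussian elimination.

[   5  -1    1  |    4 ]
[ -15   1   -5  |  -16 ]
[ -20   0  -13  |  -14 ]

(2, 4, -2)

Forward elimination on [A|b]:
R2 <- R2 - (-3)*R1:  [  0  -2  -2  -4 ]
R3 <- R3 - (-4)*R1:  [  0  -4  -9   2 ]
R3 <- R3 - (2)*R2:  [  0   0  -5  10 ]
Row echelon form:
[ 5  -1   1  |   4 ]
[ 0  -2  -2  |  -4 ]
[ 0   0  -5  |  10 ]
Back-substitution:
u = (10) / -5 = -2
t = (-4 - (-2)*(-2)) / -2 = 4
s = (4 - (-1)*(4) - (1)*(-2)) / 5 = 2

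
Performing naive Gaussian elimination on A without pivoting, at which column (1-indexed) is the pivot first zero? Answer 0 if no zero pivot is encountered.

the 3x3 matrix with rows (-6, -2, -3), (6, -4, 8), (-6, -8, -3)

Naive forward elimination:
R2 <- R2 - (-1)*R1:  [  0  -6   5 ]
R3 <- R3 - (1)*R1:  [  0  -6   0 ]
R3 <- R3 - (1)*R2:  [  0   0  -5 ]
All pivots nonzero; naive elimination completes without hitting a zero pivot.

first zero-pivot column = 0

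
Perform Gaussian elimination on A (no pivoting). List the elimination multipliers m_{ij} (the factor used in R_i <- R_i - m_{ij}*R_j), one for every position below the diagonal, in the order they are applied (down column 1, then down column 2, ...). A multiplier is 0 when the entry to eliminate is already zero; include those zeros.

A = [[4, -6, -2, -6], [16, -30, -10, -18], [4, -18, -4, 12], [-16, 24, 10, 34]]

Forward elimination:
R2 <- R2 - (4)*R1:  [  0  -6  -2   6 ]
R3 <- R3 - (1)*R1:  [   0  -12   -2   18 ]
R4 <- R4 - (-4)*R1:  [  0   0   2  10 ]
R3 <- R3 - (2)*R2:  [ 0  0  2  6 ]
R4: entry in column 2 is already 0 -> m_{42} = 0 (no row operation needed)
R4 <- R4 - (1)*R3:  [ 0  0  0  4 ]
Multipliers (in order of application): m_{21} = 4, m_{31} = 1, m_{41} = -4, m_{32} = 2, m_{42} = 0, m_{43} = 1

multipliers: 4, 1, -4, 2, 0, 1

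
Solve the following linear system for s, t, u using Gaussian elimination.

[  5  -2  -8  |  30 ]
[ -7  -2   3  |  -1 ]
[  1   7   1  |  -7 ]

(-2, 0, -5)

Forward elimination on [A|b]:
R2 <- R2 - (-7/5)*R1:  [     0  -24/5  -41/5     41 ]
R3 <- R3 - (1/5)*R1:  [    0  37/5  13/5   -13 ]
R3 <- R3 - (-37/24)*R2:  [       0        0  -241/24  1205/24 ]
Row echelon form:
[ 5     -2       -8  |       30 ]
[ 0  -24/5    -41/5  |       41 ]
[ 0      0  -241/24  |  1205/24 ]
Back-substitution:
u = (1205/24) / (-241/24) = -5
t = (41 - (-41/5)*(-5)) / (-24/5) = 0
s = (30 - (-2)*(0) - (-8)*(-5)) / 5 = -2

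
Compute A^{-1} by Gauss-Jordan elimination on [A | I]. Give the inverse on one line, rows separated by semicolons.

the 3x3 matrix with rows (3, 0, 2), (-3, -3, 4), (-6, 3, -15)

inverse = [11/15 2/15 2/15; -23/15 -11/15 -2/5; -3/5 -1/5 -1/5]

Gauss-Jordan on [A | I]:
R1 <- (1/3)*R1:  [   1    0  2/3  |  1/3    0    0 ]
R2 <- R2 - (-3)*R1:  [  0  -3   6  |   1   1   0 ]
R3 <- R3 - (-6)*R1:  [   0    3  -11  |    2    0    1 ]
R2 <- (1/-3)*R2:  [    0     1    -2  |  -1/3  -1/3     0 ]
R3 <- R3 - (3)*R2:  [  0   0  -5  |   3   1   1 ]
R3 <- (1/-5)*R3:  [    0     0     1  |  -3/5  -1/5  -1/5 ]
R1 <- R1 - (2/3)*R3:  [     1      0      0  |  11/15   2/15   2/15 ]
R2 <- R2 - (-2)*R3:  [      0       1       0  |  -23/15  -11/15    -2/5 ]
Right block of [I | A^{-1}] is the inverse:
[  11/15    2/15  2/15 ]
[ -23/15  -11/15  -2/5 ]
[   -3/5    -1/5  -1/5 ]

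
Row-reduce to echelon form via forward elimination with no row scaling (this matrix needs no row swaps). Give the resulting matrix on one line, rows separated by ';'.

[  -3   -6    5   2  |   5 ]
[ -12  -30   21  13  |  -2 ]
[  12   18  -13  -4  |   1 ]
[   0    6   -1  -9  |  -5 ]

Forward elimination:
R2 <- R2 - (4)*R1:  [   0   -6    1    5  -22 ]
R3 <- R3 - (-4)*R1:  [  0  -6   7   4  21 ]
R3 <- R3 - (1)*R2:  [  0   0   6  -1  43 ]
R4 <- R4 - (-1)*R2:  [   0    0    0   -4  -27 ]
Row echelon form:
[ -3  -6  5   2  |    5 ]
[  0  -6  1   5  |  -22 ]
[  0   0  6  -1  |   43 ]
[  0   0  0  -4  |  -27 ]

REF = [-3 -6 5 2 5; 0 -6 1 5 -22; 0 0 6 -1 43; 0 0 0 -4 -27]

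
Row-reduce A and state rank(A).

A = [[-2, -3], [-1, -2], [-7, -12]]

Row reduction:
R2 <- R2 - (1/2)*R1:  [    0  -1/2 ]
R3 <- R3 - (7/2)*R1:  [    0  -3/2 ]
R3 <- R3 - (3)*R2:  [ 0  0 ]
Row echelon form:
[ -2    -3 ]
[  0  -1/2 ]
[  0     0 ]
Nonzero rows / pivot columns: 2

rank(A) = 2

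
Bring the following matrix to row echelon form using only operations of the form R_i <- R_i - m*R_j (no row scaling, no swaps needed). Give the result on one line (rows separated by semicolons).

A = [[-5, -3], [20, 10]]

REF = [-5 -3; 0 -2]

Forward elimination:
R2 <- R2 - (-4)*R1:  [  0  -2 ]
Row echelon form:
[ -5  -3 ]
[  0  -2 ]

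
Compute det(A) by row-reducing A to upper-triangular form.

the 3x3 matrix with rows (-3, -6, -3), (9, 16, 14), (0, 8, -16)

Forward elimination:
R2 <- R2 - (-3)*R1:  [  0  -2   5 ]
R3 <- R3 - (-4)*R2:  [ 0  0  4 ]
Upper-triangular form:
[ -3  -6  -3 ]
[  0  -2   5 ]
[  0   0   4 ]
det(A) = (-1)^0 * (-3) * (-2) * (4) = 24  (0 row swaps -> sign +1)

det(A) = 24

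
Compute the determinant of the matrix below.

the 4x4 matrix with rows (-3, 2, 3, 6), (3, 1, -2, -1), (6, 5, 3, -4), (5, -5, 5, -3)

Forward elimination:
R2 <- R2 - (-1)*R1:  [ 0  3  1  5 ]
R3 <- R3 - (-2)*R1:  [ 0  9  9  8 ]
R4 <- R4 - (-5/3)*R1:  [    0  -5/3    10     7 ]
R3 <- R3 - (3)*R2:  [  0   0   6  -7 ]
R4 <- R4 - (-5/9)*R2:  [    0     0  95/9  88/9 ]
R4 <- R4 - (95/54)*R3:  [       0        0        0  1193/54 ]
Upper-triangular form:
[ -3  2  3        6 ]
[  0  3  1        5 ]
[  0  0  6       -7 ]
[  0  0  0  1193/54 ]
det(A) = (-1)^0 * (-3) * (3) * (6) * (1193/54) = -1193  (0 row swaps -> sign +1)

det(A) = -1193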